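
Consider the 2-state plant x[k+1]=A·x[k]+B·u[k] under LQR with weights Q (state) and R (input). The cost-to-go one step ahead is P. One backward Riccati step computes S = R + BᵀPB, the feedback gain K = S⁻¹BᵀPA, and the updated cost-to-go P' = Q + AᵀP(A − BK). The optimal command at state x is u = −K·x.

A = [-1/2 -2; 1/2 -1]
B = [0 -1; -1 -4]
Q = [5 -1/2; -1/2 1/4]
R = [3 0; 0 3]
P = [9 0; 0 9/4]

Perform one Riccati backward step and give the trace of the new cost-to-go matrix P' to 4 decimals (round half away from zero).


BᵀP = [0.0000 -2.2500; -9.0000 -9.0000]
S = R + BᵀPB = [3 0; 0 3] + [2.2500 9.0000; 9.0000 45.0000] = [5.2500 9.0000; 9.0000 48.0000]
BᵀPA = [-1.1250 2.2500; 0.0000 27.0000]
K = S⁻¹·BᵀPA = [-0.3158 -0.7895; 0.0592 0.7105]
A−BK = [-0.4408 -1.2895; 0.4211 1.0526]
AᵀP(A−BK) = [2.4572 6.9868; 6.9868 20.8421]
P' = Q + AᵀP(A−BK) = [7.4572 6.4868; 6.4868 21.0921]
tr(P') = 28.5493

28.5493


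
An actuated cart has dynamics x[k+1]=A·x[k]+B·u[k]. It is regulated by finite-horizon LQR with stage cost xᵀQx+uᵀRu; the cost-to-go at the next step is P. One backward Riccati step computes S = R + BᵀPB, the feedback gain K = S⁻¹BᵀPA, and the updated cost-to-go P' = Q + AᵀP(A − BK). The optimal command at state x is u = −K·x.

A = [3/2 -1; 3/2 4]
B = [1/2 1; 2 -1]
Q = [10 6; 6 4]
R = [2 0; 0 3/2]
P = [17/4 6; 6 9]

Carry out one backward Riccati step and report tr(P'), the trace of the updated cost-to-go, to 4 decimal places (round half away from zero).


BᵀP = [14.1250 21.0000; -1.7500 -3.0000]
S = R + BᵀPB = [2 0; 0 3/2] + [49.0625 -6.8750; -6.8750 1.2500] = [51.0625 -6.8750; -6.8750 2.7500]
BᵀPA = [52.6875 69.8750; -7.1250 -10.2500]
K = S⁻¹·BᵀPA = [1.0295 1.3063; -0.0171 -0.4616]
A−BK = [1.0023 -1.1915; -0.5761 0.9259]
AᵀP(A−BK) = [2.4478 2.5119; 2.5119 4.2429]
P' = Q + AᵀP(A−BK) = [12.4478 8.5119; 8.5119 8.2429]
tr(P') = 20.6906

20.6906


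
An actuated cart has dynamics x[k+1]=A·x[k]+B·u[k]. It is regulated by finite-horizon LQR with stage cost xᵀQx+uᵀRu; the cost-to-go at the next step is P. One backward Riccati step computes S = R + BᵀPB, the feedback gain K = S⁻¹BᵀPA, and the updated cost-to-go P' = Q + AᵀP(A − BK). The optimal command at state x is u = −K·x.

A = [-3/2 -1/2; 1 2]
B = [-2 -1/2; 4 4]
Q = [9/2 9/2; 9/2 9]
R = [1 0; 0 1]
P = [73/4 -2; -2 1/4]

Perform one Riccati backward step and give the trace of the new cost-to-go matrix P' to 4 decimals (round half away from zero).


14.0838

BᵀP = [-44.5000 5.0000; -17.1250 2.0000]
S = R + BᵀPB = [1 0; 0 1] + [109.0000 42.2500; 42.2500 16.5625] = [110.0000 42.2500; 42.2500 17.5625]
BᵀPA = [71.7500 32.2500; 27.6875 12.5625]
K = S⁻¹·BᵀPA = [0.6152 0.2427; 0.0966 0.1315]
A−BK = [-0.2214 0.0511; -1.8472 0.5032]
AᵀP(A−BK) = [0.4995 0.1347; 0.1347 0.0843]
P' = Q + AᵀP(A−BK) = [4.9995 4.6347; 4.6347 9.0843]
tr(P') = 14.0838


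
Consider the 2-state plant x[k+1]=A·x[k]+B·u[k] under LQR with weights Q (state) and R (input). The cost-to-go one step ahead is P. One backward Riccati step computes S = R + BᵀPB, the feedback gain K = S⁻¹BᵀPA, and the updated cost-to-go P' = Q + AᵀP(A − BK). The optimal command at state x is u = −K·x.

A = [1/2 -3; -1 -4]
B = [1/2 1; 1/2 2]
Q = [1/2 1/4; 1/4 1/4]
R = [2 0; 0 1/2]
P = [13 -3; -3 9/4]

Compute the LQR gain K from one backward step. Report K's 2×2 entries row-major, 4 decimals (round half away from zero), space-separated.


0.7968 -0.9920 -0.1320 -2.1699

BᵀP = [5.0000 -0.3750; 7.0000 1.5000]
S = R + BᵀPB = [2 0; 0 1/2] + [2.3125 4.2500; 4.2500 10.0000] = [4.3125 4.2500; 4.2500 10.5000]
BᵀPA = [2.8750 -13.5000; 2.0000 -27.0000]
K = S⁻¹·BᵀPA = [0.7968 -0.9920; -0.1320 -2.1699]
A−BK = [0.2336 -0.3341; -1.1343 0.8358]
AᵀP(A−BK) = [6.4733 -6.3083; -6.3083 9.0207]
P' = Q + AᵀP(A−BK) = [6.9733 -6.0583; -6.0583 9.2707]
tr(P') = 16.2440


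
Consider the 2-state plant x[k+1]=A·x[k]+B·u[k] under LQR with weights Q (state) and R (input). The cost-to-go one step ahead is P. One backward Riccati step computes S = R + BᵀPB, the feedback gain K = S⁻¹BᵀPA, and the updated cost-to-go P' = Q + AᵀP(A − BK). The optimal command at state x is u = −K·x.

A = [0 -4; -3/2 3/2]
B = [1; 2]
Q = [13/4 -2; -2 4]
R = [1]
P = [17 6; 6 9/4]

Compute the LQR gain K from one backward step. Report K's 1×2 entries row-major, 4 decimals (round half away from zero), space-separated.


-0.3088 -1.9657

BᵀP = [29.0000 10.5000]
S = R + BᵀPB = [1] + [50.0000] = [51.0000]
BᵀPA = [-15.7500 -100.2500]
K = S⁻¹·BᵀPA = [-0.3088 -1.9657]
A−BK = [0.3088 -2.0343; -0.8824 5.4314]
AᵀP(A−BK) = [0.1985 -0.0221; -0.0221 8.0025]
P' = Q + AᵀP(A−BK) = [3.4485 -2.0221; -2.0221 12.0025]
tr(P') = 15.4510


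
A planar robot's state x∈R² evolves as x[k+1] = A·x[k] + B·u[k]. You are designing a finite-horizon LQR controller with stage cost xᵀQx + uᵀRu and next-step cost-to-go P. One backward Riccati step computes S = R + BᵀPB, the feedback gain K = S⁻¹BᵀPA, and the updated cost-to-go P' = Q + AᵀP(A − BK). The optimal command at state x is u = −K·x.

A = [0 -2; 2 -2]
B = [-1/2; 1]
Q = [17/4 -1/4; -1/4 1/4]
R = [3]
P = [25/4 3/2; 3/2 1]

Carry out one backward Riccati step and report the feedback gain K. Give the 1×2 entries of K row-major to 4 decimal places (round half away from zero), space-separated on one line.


BᵀP = [-1.6250 0.2500]
S = R + BᵀPB = [3] + [1.0625] = [4.0625]
BᵀPA = [0.5000 2.7500]
K = S⁻¹·BᵀPA = [0.1231 0.6769]
A−BK = [0.0615 -1.6615; 1.8769 -2.6769]
AᵀP(A−BK) = [3.9385 -10.3385; -10.3385 39.1385]
P' = Q + AᵀP(A−BK) = [8.1885 -10.5885; -10.5885 39.3885]
tr(P') = 47.5769

0.1231 0.6769


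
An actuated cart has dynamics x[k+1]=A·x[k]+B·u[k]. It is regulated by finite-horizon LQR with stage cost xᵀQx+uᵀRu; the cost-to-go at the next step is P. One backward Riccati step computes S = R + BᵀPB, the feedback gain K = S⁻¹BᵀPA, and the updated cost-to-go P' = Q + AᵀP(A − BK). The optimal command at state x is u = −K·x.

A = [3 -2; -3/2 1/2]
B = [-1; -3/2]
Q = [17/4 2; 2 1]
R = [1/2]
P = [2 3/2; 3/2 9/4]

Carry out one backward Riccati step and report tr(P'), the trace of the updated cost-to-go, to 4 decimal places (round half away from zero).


14.8769

BᵀP = [-4.2500 -4.8750]
S = R + BᵀPB = [1/2] + [11.5625] = [12.0625]
BᵀPA = [-5.4375 6.0625]
K = S⁻¹·BᵀPA = [-0.4508 0.5026]
A−BK = [2.5492 -1.4974; -2.1762 1.2539]
AᵀP(A−BK) = [7.1114 -4.2047; -4.2047 2.5155]
P' = Q + AᵀP(A−BK) = [11.3614 -2.2047; -2.2047 3.5155]
tr(P') = 14.8769


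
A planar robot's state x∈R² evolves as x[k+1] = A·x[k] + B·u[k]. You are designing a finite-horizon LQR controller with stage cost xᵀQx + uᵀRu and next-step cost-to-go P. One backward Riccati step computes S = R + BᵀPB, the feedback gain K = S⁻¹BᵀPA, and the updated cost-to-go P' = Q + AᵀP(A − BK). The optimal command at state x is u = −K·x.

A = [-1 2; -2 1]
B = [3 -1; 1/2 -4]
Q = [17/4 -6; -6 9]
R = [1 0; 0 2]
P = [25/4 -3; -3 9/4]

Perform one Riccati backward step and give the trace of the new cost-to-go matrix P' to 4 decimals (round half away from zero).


14.0803

BᵀP = [17.2500 -7.8750; 5.7500 -6.0000]
S = R + BᵀPB = [1 0; 0 2] + [47.8125 14.2500; 14.2500 18.2500] = [48.8125 14.2500; 14.2500 20.2500]
BᵀPA = [-1.5000 26.6250; 6.2500 5.5000]
K = S⁻¹·BᵀPA = [-0.1521 0.5867; 0.4157 -0.1413]
A−BK = [-0.1281 0.0987; -0.2613 0.1416]
AᵀP(A−BK) = [0.4240 -0.2371; -0.2371 0.4062]
P' = Q + AᵀP(A−BK) = [4.6740 -6.2371; -6.2371 9.4062]
tr(P') = 14.0803


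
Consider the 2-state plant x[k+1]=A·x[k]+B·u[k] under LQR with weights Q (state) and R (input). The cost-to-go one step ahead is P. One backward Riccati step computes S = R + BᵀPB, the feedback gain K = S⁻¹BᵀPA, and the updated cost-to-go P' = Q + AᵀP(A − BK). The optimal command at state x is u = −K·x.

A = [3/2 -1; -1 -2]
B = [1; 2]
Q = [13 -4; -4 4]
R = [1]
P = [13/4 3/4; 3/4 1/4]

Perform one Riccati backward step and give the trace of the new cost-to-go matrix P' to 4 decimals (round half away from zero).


BᵀP = [4.7500 1.2500]
S = R + BᵀPB = [1] + [7.2500] = [8.2500]
BᵀPA = [5.8750 -7.2500]
K = S⁻¹·BᵀPA = [0.7121 -0.8788]
A−BK = [0.7879 -0.1212; -2.4242 -0.2424]
AᵀP(A−BK) = [1.1288 -0.7121; -0.7121 0.8788]
P' = Q + AᵀP(A−BK) = [14.1288 -4.7121; -4.7121 4.8788]
tr(P') = 19.0076

19.0076


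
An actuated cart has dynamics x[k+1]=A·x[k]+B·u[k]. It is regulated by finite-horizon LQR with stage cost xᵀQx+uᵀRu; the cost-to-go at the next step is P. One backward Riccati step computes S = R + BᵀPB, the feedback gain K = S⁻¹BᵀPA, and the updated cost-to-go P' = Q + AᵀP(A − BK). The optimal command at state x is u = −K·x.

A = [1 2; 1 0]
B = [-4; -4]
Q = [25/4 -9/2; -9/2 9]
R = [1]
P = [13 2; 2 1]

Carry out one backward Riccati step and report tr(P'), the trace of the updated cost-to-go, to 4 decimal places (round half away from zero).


BᵀP = [-60.0000 -12.0000]
S = R + BᵀPB = [1] + [288.0000] = [289.0000]
BᵀPA = [-72.0000 -120.0000]
K = S⁻¹·BᵀPA = [-0.2491 -0.4152]
A−BK = [0.0035 0.3391; 0.0035 -1.6609]
AᵀP(A−BK) = [0.0623 0.1038; 0.1038 2.1730]
P' = Q + AᵀP(A−BK) = [6.3123 -4.3962; -4.3962 11.1730]
tr(P') = 17.4853

17.4853


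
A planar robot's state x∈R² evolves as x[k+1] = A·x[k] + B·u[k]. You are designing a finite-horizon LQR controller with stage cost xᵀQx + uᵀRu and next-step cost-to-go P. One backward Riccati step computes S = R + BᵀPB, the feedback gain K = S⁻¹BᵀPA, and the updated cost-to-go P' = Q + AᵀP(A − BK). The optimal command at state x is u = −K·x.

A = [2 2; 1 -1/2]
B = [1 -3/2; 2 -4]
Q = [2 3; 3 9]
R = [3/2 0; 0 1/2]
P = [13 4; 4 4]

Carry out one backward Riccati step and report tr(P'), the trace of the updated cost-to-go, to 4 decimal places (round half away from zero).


36.9295

BᵀP = [21.0000 12.0000; -35.5000 -22.0000]
S = R + BᵀPB = [3/2 0; 0 1/2] + [45.0000 -79.5000; -79.5000 141.2500] = [46.5000 -79.5000; -79.5000 141.7500]
BᵀPA = [54.0000 36.0000; -93.0000 -60.0000]
K = S⁻¹·BᵀPA = [0.9627 1.2282; -0.1162 0.2656]
A−BK = [0.8631 1.1701; -1.3900 -1.8942]
AᵀP(A−BK) = [9.2116 12.3734; 12.3734 16.7178]
P' = Q + AᵀP(A−BK) = [11.2116 15.3734; 15.3734 25.7178]
tr(P') = 36.9295


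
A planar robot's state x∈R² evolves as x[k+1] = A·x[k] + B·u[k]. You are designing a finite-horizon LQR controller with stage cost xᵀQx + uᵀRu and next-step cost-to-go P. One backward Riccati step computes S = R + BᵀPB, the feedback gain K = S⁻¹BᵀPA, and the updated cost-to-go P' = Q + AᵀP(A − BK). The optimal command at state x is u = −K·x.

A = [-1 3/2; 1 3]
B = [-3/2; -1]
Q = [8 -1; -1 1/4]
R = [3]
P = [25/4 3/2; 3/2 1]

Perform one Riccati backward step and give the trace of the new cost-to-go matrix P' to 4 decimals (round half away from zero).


BᵀP = [-10.8750 -3.2500]
S = R + BᵀPB = [3] + [19.5625] = [22.5625]
BᵀPA = [7.6250 -26.0625]
K = S⁻¹·BᵀPA = [0.3380 -1.1551]
A−BK = [-0.4931 -0.2327; 1.3380 1.8449]
AᵀP(A−BK) = [1.6731 0.1828; 0.1828 6.4571]
P' = Q + AᵀP(A−BK) = [9.6731 -0.8172; -0.8172 6.7071]
tr(P') = 16.3802

16.3802


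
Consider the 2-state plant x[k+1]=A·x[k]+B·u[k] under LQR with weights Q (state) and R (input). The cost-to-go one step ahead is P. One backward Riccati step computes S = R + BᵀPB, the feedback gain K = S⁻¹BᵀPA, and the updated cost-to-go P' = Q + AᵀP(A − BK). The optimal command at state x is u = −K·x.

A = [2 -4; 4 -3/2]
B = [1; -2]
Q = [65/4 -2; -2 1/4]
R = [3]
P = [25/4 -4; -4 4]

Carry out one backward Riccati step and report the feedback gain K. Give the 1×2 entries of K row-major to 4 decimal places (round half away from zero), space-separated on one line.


BᵀP = [14.2500 -12.0000]
S = R + BᵀPB = [3] + [38.2500] = [41.2500]
BᵀPA = [-19.5000 -39.0000]
K = S⁻¹·BᵀPA = [-0.4727 -0.9455]
A−BK = [2.4727 -3.0545; 3.0545 -3.3909]
AᵀP(A−BK) = [15.7818 -16.4364; -16.4364 24.1273]
P' = Q + AᵀP(A−BK) = [32.0318 -18.4364; -18.4364 24.3773]
tr(P') = 56.4091

-0.4727 -0.9455


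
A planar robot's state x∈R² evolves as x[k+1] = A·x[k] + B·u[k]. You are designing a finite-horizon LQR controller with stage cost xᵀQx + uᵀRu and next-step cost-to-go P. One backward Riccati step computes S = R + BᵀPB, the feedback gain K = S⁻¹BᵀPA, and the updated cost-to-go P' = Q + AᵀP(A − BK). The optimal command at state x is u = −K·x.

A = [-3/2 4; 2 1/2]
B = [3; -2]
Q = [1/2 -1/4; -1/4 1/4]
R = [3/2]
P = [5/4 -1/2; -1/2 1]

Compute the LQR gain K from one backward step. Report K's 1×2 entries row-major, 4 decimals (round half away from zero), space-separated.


BᵀP = [4.7500 -3.5000]
S = R + BᵀPB = [3/2] + [21.2500] = [22.7500]
BᵀPA = [-14.1250 17.2500]
K = S⁻¹·BᵀPA = [-0.6209 0.7582]
A−BK = [0.3626 1.7253; 0.7582 2.0165]
AᵀP(A−BK) = [1.0426 0.5852; 0.5852 5.1703]
P' = Q + AᵀP(A−BK) = [1.5426 0.3352; 0.3352 5.4203]
tr(P') = 6.9629

-0.6209 0.7582


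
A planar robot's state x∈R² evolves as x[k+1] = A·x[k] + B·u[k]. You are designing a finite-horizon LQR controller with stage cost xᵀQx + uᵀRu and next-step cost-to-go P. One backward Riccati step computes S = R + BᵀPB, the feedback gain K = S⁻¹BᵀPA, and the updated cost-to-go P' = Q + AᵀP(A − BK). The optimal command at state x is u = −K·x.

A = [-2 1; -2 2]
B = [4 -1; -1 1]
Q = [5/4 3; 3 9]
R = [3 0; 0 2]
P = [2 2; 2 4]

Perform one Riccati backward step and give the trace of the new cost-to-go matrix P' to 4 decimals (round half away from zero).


BᵀP = [6.0000 4.0000; 0.0000 2.0000]
S = R + BᵀPB = [3 0; 0 2] + [20.0000 -2.0000; -2.0000 2.0000] = [23.0000 -2.0000; -2.0000 4.0000]
BᵀPA = [-20.0000 14.0000; -4.0000 4.0000]
K = S⁻¹·BᵀPA = [-1.0000 0.7273; -1.5000 1.3636]
A−BK = [0.5000 -0.5455; -1.5000 1.3636]
AᵀP(A−BK) = [14.0000 -12.0000; -12.0000 10.3636]
P' = Q + AᵀP(A−BK) = [15.2500 -9.0000; -9.0000 19.3636]
tr(P') = 34.6136

34.6136


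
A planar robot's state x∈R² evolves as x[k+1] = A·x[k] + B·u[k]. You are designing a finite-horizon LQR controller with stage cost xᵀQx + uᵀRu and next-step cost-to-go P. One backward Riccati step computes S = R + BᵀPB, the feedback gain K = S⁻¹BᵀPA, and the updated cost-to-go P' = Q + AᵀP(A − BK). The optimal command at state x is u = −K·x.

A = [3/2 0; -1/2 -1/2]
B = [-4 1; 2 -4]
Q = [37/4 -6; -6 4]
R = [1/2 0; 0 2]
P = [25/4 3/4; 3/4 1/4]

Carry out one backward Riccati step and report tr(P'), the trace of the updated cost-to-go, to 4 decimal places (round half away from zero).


BᵀP = [-23.5000 -2.5000; 3.2500 -0.2500]
S = R + BᵀPB = [1/2 0; 0 2] + [89.0000 -13.5000; -13.5000 4.2500] = [89.5000 -13.5000; -13.5000 6.2500]
BᵀPA = [-34.0000 1.2500; 5.0000 0.1250]
K = S⁻¹·BᵀPA = [-0.3845 0.0252; -0.0305 0.0744]
A−BK = [-0.0075 0.0264; 0.1470 -0.2527]
AᵀP(A−BK) = [0.0799 -0.0156; -0.0156 0.0217]
P' = Q + AᵀP(A−BK) = [9.3299 -6.0156; -6.0156 4.0217]
tr(P') = 13.3516

13.3516


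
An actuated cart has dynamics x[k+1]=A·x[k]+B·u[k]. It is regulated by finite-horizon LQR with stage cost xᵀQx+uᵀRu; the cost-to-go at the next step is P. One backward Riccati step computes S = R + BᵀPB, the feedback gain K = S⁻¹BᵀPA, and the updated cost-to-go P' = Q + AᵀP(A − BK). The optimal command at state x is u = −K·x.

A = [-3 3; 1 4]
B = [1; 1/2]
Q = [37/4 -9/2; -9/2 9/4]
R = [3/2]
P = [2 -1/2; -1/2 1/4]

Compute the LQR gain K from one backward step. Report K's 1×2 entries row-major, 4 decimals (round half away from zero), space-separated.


BᵀP = [1.7500 -0.3750]
S = R + BᵀPB = [3/2] + [1.5625] = [3.0625]
BᵀPA = [-5.6250 3.7500]
K = S⁻¹·BᵀPA = [-1.8367 1.2245]
A−BK = [-1.1633 1.7755; 1.9184 3.3878]
AᵀP(A−BK) = [10.9184 -5.6122; -5.6122 5.4082]
P' = Q + AᵀP(A−BK) = [20.1684 -10.1122; -10.1122 7.6582]
tr(P') = 27.8265

-1.8367 1.2245


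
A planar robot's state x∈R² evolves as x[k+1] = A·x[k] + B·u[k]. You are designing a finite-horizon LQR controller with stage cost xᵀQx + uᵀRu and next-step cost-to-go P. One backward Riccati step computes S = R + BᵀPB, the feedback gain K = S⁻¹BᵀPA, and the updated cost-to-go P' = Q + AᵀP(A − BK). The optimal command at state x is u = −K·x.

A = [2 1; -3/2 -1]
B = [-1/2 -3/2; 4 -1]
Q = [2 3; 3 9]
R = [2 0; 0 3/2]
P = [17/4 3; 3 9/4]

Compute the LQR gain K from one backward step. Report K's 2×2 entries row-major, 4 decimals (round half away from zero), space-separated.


BᵀP = [9.8750 7.5000; -9.3750 -6.7500]
S = R + BᵀPB = [2 0; 0 3/2] + [25.0625 -22.3125; -22.3125 20.8125] = [27.0625 -22.3125; -22.3125 22.3125]
BᵀPA = [8.5000 2.3750; -8.6250 -2.6250]
K = S⁻¹·BᵀPA = [-0.0263 -0.0526; -0.4129 -0.1703]
A−BK = [1.3675 0.7183; -1.8076 -0.9598]
AᵀP(A−BK) = [0.7252 0.3537; 0.3537 0.1780]
P' = Q + AᵀP(A−BK) = [2.7252 3.3537; 3.3537 9.1780]
tr(P') = 11.9032

-0.0263 -0.0526 -0.4129 -0.1703


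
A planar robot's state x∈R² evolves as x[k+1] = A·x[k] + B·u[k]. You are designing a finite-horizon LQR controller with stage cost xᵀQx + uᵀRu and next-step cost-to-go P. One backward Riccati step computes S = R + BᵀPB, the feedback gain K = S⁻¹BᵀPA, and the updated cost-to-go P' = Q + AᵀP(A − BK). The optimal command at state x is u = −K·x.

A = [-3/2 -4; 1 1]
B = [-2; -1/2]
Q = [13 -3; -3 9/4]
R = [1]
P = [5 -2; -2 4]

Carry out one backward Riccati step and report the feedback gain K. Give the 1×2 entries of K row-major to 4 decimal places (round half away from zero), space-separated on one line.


BᵀP = [-9.0000 2.0000]
S = R + BᵀPB = [1] + [17.0000] = [18.0000]
BᵀPA = [15.5000 38.0000]
K = S⁻¹·BᵀPA = [0.8611 2.1111]
A−BK = [0.2222 0.2222; 1.4306 2.0556]
AᵀP(A−BK) = [7.9028 12.2778; 12.2778 19.7778]
P' = Q + AᵀP(A−BK) = [20.9028 9.2778; 9.2778 22.0278]
tr(P') = 42.9306

0.8611 2.1111


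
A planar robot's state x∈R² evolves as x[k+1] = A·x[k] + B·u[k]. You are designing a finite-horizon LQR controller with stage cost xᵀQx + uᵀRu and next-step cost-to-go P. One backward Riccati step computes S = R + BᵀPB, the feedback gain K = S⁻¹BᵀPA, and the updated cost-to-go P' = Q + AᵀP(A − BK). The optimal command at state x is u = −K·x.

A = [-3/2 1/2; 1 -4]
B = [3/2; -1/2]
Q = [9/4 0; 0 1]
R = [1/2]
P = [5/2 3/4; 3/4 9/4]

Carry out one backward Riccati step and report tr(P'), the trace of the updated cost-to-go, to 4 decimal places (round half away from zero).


37.3806

BᵀP = [3.3750 0.0000]
S = R + BᵀPB = [1/2] + [5.0625] = [5.5625]
BᵀPA = [-5.0625 1.6875]
K = S⁻¹·BᵀPA = [-0.9101 0.3034]
A−BK = [-0.1348 0.0449; 0.5449 -3.8483]
AᵀP(A−BK) = [1.0176 -4.4642; -4.4642 33.1131]
P' = Q + AᵀP(A−BK) = [3.2676 -4.4642; -4.4642 34.1131]
tr(P') = 37.3806


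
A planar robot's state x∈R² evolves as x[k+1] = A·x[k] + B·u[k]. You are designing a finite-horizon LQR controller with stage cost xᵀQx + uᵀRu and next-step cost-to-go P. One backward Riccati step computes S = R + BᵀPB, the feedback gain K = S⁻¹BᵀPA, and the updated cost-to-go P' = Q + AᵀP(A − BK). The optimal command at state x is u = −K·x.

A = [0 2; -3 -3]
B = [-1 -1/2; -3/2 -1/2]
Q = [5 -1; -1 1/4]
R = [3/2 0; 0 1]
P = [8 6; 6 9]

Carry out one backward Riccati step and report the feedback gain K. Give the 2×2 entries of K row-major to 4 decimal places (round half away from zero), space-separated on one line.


1.1828 0.7721 0.1109 -0.6776

BᵀP = [-17.0000 -19.5000; -7.0000 -7.5000]
S = R + BᵀPB = [3/2 0; 0 1] + [46.2500 18.2500; 18.2500 7.2500] = [47.7500 18.2500; 18.2500 8.2500]
BᵀPA = [58.5000 24.5000; 22.5000 8.5000]
K = S⁻¹·BᵀPA = [1.1828 0.7721; 0.1109 -0.6776]
A−BK = [1.2382 2.4333; -1.1704 -2.1807]
AᵀP(A−BK) = [9.3142 15.0801; 15.0801 27.8439]
P' = Q + AᵀP(A−BK) = [14.3142 14.0801; 14.0801 28.0939]
tr(P') = 42.4081


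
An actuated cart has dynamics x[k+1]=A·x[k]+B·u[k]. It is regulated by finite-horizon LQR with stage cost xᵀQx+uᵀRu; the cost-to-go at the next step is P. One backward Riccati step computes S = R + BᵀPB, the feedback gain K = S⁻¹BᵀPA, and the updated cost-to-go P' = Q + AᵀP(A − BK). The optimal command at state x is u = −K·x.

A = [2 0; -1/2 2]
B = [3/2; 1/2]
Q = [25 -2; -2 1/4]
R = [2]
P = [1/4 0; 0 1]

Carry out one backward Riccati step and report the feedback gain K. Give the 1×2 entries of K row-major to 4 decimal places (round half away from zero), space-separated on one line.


0.1778 0.3556

BᵀP = [0.3750 0.5000]
S = R + BᵀPB = [2] + [0.8125] = [2.8125]
BᵀPA = [0.5000 1.0000]
K = S⁻¹·BᵀPA = [0.1778 0.3556]
A−BK = [1.7333 -0.5333; -0.5889 1.8222]
AᵀP(A−BK) = [1.1611 -1.1778; -1.1778 3.6444]
P' = Q + AᵀP(A−BK) = [26.1611 -3.1778; -3.1778 3.8944]
tr(P') = 30.0556


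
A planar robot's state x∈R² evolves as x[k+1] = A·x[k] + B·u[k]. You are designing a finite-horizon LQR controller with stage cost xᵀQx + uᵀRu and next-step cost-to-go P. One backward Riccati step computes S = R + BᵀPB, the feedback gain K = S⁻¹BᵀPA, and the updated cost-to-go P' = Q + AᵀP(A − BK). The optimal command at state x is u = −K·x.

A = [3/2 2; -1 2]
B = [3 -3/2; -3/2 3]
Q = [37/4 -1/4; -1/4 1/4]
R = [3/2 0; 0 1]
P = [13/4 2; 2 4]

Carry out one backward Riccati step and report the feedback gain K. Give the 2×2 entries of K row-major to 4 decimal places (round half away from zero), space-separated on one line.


BᵀP = [6.7500 0.0000; 1.1250 9.0000]
S = R + BᵀPB = [3/2 0; 0 1] + [20.2500 -10.1250; -10.1250 25.3125] = [21.7500 -10.1250; -10.1250 26.3125]
BᵀPA = [10.1250 13.5000; -7.3125 20.2500]
K = S⁻¹·BᵀPA = [0.4095 1.1926; -0.1203 1.2285]
A−BK = [0.0910 0.2650; -0.0247 0.1034]
AᵀP(A−BK) = [0.2864 0.6586; 0.6586 4.0231]
P' = Q + AᵀP(A−BK) = [9.5364 0.4086; 0.4086 4.2731]
tr(P') = 13.8095

0.4095 1.1926 -0.1203 1.2285


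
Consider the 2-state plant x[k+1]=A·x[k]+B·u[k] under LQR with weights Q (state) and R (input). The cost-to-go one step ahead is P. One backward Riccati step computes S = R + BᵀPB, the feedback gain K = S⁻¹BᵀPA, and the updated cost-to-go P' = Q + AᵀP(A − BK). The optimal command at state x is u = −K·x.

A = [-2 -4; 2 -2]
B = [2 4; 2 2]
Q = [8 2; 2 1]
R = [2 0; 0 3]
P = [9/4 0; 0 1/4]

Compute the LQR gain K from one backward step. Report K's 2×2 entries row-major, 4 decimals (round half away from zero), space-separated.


BᵀP = [4.5000 0.5000; 9.0000 0.5000]
S = R + BᵀPB = [2 0; 0 3] + [10.0000 19.0000; 19.0000 37.0000] = [12.0000 19.0000; 19.0000 40.0000]
BᵀPA = [-8.0000 -19.0000; -17.0000 -37.0000]
K = S⁻¹·BᵀPA = [0.0252 -0.4790; -0.4370 -0.6975]
A−BK = [-0.3025 -0.2521; 2.8235 0.3529]
AᵀP(A−BK) = [2.7731 1.3109; 1.3109 2.0924]
P' = Q + AᵀP(A−BK) = [10.7731 3.3109; 3.3109 3.0924]
tr(P') = 13.8655

0.0252 -0.4790 -0.4370 -0.6975


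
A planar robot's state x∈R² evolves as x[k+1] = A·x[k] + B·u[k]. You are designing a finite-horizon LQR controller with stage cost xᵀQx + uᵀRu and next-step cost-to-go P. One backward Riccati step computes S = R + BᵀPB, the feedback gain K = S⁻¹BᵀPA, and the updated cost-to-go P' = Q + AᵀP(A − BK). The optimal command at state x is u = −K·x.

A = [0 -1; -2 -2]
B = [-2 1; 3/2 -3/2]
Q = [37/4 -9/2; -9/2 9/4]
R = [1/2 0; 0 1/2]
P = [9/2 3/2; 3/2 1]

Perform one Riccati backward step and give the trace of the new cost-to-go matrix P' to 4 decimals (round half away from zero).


BᵀP = [-6.7500 -1.5000; 2.2500 0.0000]
S = R + BᵀPB = [1/2 0; 0 1/2] + [11.2500 -4.5000; -4.5000 2.2500] = [11.7500 -4.5000; -4.5000 2.7500]
BᵀPA = [3.0000 9.7500; 0.0000 -2.2500]
K = S⁻¹·BᵀPA = [0.6839 1.3834; 1.1192 1.4456]
A−BK = [0.2487 0.3212; -1.3472 -1.9067]
AᵀP(A−BK) = [1.9482 2.8497; 2.8497 4.2642]
P' = Q + AᵀP(A−BK) = [11.1982 -1.6503; -1.6503 6.5142]
tr(P') = 17.7124

17.7124


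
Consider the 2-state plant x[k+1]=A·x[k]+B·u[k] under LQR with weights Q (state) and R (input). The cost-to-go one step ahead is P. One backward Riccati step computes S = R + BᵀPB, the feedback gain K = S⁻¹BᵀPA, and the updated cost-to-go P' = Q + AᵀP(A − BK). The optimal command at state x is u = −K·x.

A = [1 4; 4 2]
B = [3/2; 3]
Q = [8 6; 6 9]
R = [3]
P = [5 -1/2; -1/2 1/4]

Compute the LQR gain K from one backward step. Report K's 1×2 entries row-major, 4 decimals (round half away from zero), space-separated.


0.5000 2.0000

BᵀP = [6.0000 0.0000]
S = R + BᵀPB = [3] + [9.0000] = [12.0000]
BᵀPA = [6.0000 24.0000]
K = S⁻¹·BᵀPA = [0.5000 2.0000]
A−BK = [0.2500 1.0000; 2.5000 -4.0000]
AᵀP(A−BK) = [2.0000 1.0000; 1.0000 25.0000]
P' = Q + AᵀP(A−BK) = [10.0000 7.0000; 7.0000 34.0000]
tr(P') = 44.0000


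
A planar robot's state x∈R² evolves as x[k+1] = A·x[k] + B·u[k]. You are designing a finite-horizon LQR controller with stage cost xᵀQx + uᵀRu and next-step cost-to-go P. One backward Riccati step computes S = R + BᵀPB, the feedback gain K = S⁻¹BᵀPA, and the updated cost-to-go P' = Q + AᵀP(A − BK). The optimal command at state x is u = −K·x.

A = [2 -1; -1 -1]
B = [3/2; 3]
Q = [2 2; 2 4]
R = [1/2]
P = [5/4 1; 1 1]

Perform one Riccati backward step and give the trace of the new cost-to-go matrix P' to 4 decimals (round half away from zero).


BᵀP = [4.8750 4.5000]
S = R + BᵀPB = [1/2] + [20.8125] = [21.3125]
BᵀPA = [5.2500 -9.3750]
K = S⁻¹·BᵀPA = [0.2463 -0.4399]
A−BK = [1.6305 -0.3402; -1.7390 0.3196]
AᵀP(A−BK) = [0.7067 -0.1906; -0.1906 0.1261]
P' = Q + AᵀP(A−BK) = [2.7067 1.8094; 1.8094 4.1261]
tr(P') = 6.8328

6.8328


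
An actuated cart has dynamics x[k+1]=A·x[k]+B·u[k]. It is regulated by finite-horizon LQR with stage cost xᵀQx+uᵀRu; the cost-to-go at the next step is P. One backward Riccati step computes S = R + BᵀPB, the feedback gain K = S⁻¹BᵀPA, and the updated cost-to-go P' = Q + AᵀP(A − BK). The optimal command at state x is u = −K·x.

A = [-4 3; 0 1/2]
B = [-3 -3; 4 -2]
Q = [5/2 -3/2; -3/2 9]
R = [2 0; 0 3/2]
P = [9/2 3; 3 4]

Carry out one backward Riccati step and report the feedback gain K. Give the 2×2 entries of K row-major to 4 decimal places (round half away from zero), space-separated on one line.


0.4139 -0.2317 0.8716 -0.7362

BᵀP = [-1.5000 7.0000; -19.5000 -17.0000]
S = R + BᵀPB = [2 0; 0 3/2] + [32.5000 -9.5000; -9.5000 92.5000] = [34.5000 -9.5000; -9.5000 94.0000]
BᵀPA = [6.0000 -1.0000; 78.0000 -67.0000]
K = S⁻¹·BᵀPA = [0.4139 -0.2317; 0.8716 -0.7362]
A−BK = [-0.1434 0.0963; 0.0875 -0.0456]
AᵀP(A−BK) = [1.5301 -1.1875; -1.1875 0.9441]
P' = Q + AᵀP(A−BK) = [4.0301 -2.6875; -2.6875 9.9441]
tr(P') = 13.9741


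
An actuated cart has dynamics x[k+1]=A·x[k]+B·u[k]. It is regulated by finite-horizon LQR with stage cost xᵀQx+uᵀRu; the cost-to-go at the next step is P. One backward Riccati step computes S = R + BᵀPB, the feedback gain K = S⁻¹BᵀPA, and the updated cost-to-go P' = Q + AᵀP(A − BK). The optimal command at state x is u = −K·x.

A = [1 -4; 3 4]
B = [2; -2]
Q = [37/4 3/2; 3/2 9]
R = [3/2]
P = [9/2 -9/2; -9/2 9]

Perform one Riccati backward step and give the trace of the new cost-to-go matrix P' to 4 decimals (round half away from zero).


BᵀP = [18.0000 -27.0000]
S = R + BᵀPB = [3/2] + [90.0000] = [91.5000]
BᵀPA = [-63.0000 -180.0000]
K = S⁻¹·BᵀPA = [-0.6885 -1.9672]
A−BK = [2.3770 -0.0656; 1.6230 0.0656]
AᵀP(A−BK) = [15.1230 2.0656; 2.0656 5.9016]
P' = Q + AᵀP(A−BK) = [24.3730 3.5656; 3.5656 14.9016]
tr(P') = 39.2746

39.2746


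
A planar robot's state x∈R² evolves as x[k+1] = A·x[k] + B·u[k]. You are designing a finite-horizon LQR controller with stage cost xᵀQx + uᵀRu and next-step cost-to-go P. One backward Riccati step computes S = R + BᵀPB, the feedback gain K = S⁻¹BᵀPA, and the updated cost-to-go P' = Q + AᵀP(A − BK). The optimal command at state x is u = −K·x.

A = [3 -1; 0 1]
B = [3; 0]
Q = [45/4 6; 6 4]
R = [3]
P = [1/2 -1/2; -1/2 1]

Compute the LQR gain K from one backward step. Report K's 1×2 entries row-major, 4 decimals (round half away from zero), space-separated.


BᵀP = [1.5000 -1.5000]
S = R + BᵀPB = [3] + [4.5000] = [7.5000]
BᵀPA = [4.5000 -3.0000]
K = S⁻¹·BᵀPA = [0.6000 -0.4000]
A−BK = [1.2000 0.2000; 0.0000 1.0000]
AᵀP(A−BK) = [1.8000 -1.2000; -1.2000 1.3000]
P' = Q + AᵀP(A−BK) = [13.0500 4.8000; 4.8000 5.3000]
tr(P') = 18.3500

0.6000 -0.4000


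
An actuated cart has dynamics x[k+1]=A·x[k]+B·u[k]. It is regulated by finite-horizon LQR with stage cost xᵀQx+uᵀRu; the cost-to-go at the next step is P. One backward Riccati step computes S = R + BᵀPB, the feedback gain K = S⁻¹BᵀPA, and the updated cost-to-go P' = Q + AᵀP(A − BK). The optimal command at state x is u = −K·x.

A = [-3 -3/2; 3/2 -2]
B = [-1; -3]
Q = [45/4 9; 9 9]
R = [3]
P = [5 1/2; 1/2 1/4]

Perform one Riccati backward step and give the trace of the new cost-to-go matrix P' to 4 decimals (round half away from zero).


41.7925

BᵀP = [-6.5000 -1.2500]
S = R + BᵀPB = [3] + [10.2500] = [13.2500]
BᵀPA = [17.6250 12.2500]
K = S⁻¹·BᵀPA = [1.3302 0.9245]
A−BK = [-1.6698 -0.5755; 5.4906 0.7736]
AᵀP(A−BK) = [17.6179 7.3302; 7.3302 3.9245]
P' = Q + AᵀP(A−BK) = [28.8679 16.3302; 16.3302 12.9245]
tr(P') = 41.7925


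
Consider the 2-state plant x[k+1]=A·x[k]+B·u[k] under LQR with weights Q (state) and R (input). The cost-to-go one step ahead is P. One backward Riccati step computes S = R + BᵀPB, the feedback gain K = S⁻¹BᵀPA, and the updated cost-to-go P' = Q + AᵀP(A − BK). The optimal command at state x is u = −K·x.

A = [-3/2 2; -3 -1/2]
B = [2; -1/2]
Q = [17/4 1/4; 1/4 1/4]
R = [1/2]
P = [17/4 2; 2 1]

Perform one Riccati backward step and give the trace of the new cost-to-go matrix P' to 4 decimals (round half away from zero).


7.1398

BᵀP = [7.5000 3.5000]
S = R + BᵀPB = [1/2] + [13.2500] = [13.7500]
BᵀPA = [-21.7500 13.2500]
K = S⁻¹·BᵀPA = [-1.5818 0.9636]
A−BK = [1.6636 0.0727; -3.7909 -0.0182]
AᵀP(A−BK) = [2.1580 -0.7909; -0.7909 0.4818]
P' = Q + AᵀP(A−BK) = [6.4080 -0.5409; -0.5409 0.7318]
tr(P') = 7.1398


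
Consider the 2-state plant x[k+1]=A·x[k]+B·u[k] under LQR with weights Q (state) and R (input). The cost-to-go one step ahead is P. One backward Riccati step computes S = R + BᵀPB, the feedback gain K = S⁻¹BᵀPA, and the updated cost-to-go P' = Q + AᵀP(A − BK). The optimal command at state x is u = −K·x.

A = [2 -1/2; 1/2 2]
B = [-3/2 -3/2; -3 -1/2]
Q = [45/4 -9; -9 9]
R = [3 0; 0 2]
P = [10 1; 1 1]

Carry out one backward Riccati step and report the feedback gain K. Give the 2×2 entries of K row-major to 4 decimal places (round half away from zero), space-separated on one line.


-0.2377 -0.3831 -0.9542 0.5697

BᵀP = [-18.0000 -4.5000; -15.5000 -2.0000]
S = R + BᵀPB = [3 0; 0 2] + [40.5000 29.2500; 29.2500 24.2500] = [43.5000 29.2500; 29.2500 26.2500]
BᵀPA = [-38.2500 0.0000; -32.0000 3.7500]
K = S⁻¹·BᵀPA = [-0.2377 -0.3831; -0.9542 0.5697]
A−BK = [0.2122 -0.2200; -0.6902 1.1356]
AᵀP(A−BK) = [2.6241 -1.6719; -1.6719 2.3635]
P' = Q + AᵀP(A−BK) = [13.8741 -10.6719; -10.6719 11.3635]
tr(P') = 25.2376


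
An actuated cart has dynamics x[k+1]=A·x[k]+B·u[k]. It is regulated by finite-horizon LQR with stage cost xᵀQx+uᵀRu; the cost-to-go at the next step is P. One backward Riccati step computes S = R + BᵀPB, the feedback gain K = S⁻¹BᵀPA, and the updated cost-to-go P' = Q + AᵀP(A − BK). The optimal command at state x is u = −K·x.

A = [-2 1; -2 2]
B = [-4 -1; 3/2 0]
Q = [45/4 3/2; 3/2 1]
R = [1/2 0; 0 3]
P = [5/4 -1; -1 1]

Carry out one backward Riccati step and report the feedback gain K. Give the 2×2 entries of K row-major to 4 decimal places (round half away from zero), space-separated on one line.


BᵀP = [-6.5000 5.5000; -1.2500 1.0000]
S = R + BᵀPB = [1/2 0; 0 3] + [34.2500 6.5000; 6.5000 1.2500] = [34.7500 6.5000; 6.5000 4.2500]
BᵀPA = [2.0000 4.5000; 0.5000 0.7500]
K = S⁻¹·BᵀPA = [0.0498 0.1352; 0.0415 -0.0302]
A−BK = [-1.7593 1.5104; -2.0747 1.7973]
AᵀP(A−BK) = [0.8797 -0.7552; -0.7552 0.6645]
P' = Q + AᵀP(A−BK) = [12.1297 0.7448; 0.7448 1.6645]
tr(P') = 13.7942

0.0498 0.1352 0.0415 -0.0302


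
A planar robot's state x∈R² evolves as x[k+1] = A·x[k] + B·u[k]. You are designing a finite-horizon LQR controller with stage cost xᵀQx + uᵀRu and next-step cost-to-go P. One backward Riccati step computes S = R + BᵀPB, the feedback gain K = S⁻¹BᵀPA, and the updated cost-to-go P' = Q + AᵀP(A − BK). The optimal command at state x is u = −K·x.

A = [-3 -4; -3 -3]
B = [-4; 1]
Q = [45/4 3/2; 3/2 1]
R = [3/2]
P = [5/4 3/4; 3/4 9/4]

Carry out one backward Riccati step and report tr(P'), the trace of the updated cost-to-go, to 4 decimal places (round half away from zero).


BᵀP = [-4.2500 -0.7500]
S = R + BᵀPB = [3/2] + [16.2500] = [17.7500]
BᵀPA = [15.0000 19.2500]
K = S⁻¹·BᵀPA = [0.8451 1.0845]
A−BK = [0.3803 0.3380; -3.8451 -4.0845]
AᵀP(A−BK) = [32.3239 34.7324; 34.7324 37.3732]
P' = Q + AᵀP(A−BK) = [43.5739 36.2324; 36.2324 38.3732]
tr(P') = 81.9472

81.9472


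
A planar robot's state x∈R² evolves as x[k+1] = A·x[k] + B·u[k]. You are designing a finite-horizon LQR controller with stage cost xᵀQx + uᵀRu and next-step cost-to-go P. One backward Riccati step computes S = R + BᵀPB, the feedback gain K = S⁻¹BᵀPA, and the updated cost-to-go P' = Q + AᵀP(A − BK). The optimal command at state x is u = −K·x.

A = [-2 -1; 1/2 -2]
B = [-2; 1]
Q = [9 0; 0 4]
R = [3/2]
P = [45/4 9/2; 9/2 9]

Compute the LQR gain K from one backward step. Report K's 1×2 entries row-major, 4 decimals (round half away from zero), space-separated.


BᵀP = [-18.0000 0.0000]
S = R + BᵀPB = [3/2] + [36.0000] = [37.5000]
BᵀPA = [36.0000 18.0000]
K = S⁻¹·BᵀPA = [0.9600 0.4800]
A−BK = [-0.0800 -0.0400; -0.4600 -2.4800]
AᵀP(A−BK) = [3.6900 11.9700; 11.9700 56.6100]
P' = Q + AᵀP(A−BK) = [12.6900 11.9700; 11.9700 60.6100]
tr(P') = 73.3000

0.9600 0.4800


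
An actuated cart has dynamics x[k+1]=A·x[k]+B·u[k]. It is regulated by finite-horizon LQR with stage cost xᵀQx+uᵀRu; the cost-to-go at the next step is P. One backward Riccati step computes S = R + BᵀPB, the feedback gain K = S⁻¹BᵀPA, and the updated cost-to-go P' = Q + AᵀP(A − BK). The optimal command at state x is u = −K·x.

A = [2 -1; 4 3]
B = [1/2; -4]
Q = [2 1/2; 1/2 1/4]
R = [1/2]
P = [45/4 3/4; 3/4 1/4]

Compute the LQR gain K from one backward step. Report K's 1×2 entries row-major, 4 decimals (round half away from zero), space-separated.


BᵀP = [2.6250 -0.6250]
S = R + BᵀPB = [1/2] + [3.8125] = [4.3125]
BᵀPA = [2.7500 -4.5000]
K = S⁻¹·BᵀPA = [0.6377 -1.0435]
A−BK = [1.6812 -0.4783; 6.5507 -1.1739]
AᵀP(A−BK) = [59.2464 -15.1304; -15.1304 4.3043]
P' = Q + AᵀP(A−BK) = [61.2464 -14.6304; -14.6304 4.5543]
tr(P') = 65.8007

0.6377 -1.0435


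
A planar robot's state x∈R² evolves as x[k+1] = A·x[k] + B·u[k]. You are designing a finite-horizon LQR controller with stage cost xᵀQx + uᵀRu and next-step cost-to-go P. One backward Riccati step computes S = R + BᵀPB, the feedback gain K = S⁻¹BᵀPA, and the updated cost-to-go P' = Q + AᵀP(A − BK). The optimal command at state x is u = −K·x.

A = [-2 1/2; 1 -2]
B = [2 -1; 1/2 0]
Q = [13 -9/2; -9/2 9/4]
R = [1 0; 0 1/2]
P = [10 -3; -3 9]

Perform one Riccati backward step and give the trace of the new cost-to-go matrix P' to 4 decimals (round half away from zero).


BᵀP = [18.5000 -1.5000; -10.0000 3.0000]
S = R + BᵀPB = [1 0; 0 1/2] + [36.2500 -18.5000; -18.5000 10.0000] = [37.2500 -18.5000; -18.5000 10.5000]
BᵀPA = [-38.5000 12.2500; 23.0000 -11.0000]
K = S⁻¹·BᵀPA = [0.4348 -1.5320; 2.9565 -3.7468]
A−BK = [0.0870 -0.1829; 0.7826 -1.2340]
AᵀP(A−BK) = [9.7391 -14.3043; -14.3043 22.0518]
P' = Q + AᵀP(A−BK) = [22.7391 -18.8043; -18.8043 24.3018]
tr(P') = 47.0409

47.0409


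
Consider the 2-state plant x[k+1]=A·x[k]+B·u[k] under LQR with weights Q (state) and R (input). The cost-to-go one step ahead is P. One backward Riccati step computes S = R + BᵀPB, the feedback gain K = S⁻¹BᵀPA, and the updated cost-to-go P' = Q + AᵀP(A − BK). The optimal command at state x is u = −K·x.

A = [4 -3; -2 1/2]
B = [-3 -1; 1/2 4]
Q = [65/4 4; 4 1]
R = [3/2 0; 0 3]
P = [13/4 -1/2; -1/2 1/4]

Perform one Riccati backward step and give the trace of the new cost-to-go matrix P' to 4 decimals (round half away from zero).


21.0603

BᵀP = [-10.0000 1.6250; -5.2500 1.5000]
S = R + BᵀPB = [3/2 0; 0 3] + [30.8125 16.5000; 16.5000 11.2500] = [32.3125 16.5000; 16.5000 14.2500]
BᵀPA = [-43.2500 30.8125; -24.0000 16.5000]
K = S⁻¹·BᵀPA = [-1.1706 0.8864; -0.3288 0.1315]
A−BK = [0.1594 -0.2092; -0.0996 -0.4692]
AᵀP(A−BK) = [2.4807 -1.7559; -1.7559 1.3296]
P' = Q + AᵀP(A−BK) = [18.7307 2.2441; 2.2441 2.3296]
tr(P') = 21.0603


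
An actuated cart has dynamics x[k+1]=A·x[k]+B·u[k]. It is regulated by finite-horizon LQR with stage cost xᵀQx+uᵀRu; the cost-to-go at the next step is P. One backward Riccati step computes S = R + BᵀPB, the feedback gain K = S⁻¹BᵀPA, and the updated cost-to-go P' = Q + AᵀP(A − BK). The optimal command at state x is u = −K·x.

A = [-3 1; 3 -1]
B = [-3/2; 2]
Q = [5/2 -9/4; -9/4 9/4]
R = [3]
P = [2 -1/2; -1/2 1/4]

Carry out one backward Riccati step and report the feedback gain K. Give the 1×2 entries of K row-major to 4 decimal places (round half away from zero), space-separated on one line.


1.3696 -0.4565

BᵀP = [-4.0000 1.2500]
S = R + BᵀPB = [3] + [8.5000] = [11.5000]
BᵀPA = [15.7500 -5.2500]
K = S⁻¹·BᵀPA = [1.3696 -0.4565]
A−BK = [-0.9457 0.3152; 0.2609 -0.0870]
AᵀP(A−BK) = [7.6793 -2.5598; -2.5598 0.8533]
P' = Q + AᵀP(A−BK) = [10.1793 -4.8098; -4.8098 3.1033]
tr(P') = 13.2826


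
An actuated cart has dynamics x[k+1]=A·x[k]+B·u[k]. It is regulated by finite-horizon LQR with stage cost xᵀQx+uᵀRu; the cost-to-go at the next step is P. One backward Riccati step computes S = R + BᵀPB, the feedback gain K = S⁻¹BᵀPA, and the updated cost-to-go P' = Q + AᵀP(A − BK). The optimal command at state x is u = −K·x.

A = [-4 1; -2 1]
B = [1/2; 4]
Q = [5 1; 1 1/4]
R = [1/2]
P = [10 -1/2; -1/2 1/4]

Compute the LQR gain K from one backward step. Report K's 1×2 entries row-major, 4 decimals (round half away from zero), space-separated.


BᵀP = [3.0000 0.7500]
S = R + BᵀPB = [1/2] + [4.5000] = [5.0000]
BᵀPA = [-13.5000 3.7500]
K = S⁻¹·BᵀPA = [-2.7000 0.7500]
A−BK = [-2.6500 0.6250; 8.8000 -2.0000]
AᵀP(A−BK) = [116.5500 -27.3750; -27.3750 6.4375]
P' = Q + AᵀP(A−BK) = [121.5500 -26.3750; -26.3750 6.6875]
tr(P') = 128.2375

-2.7000 0.7500


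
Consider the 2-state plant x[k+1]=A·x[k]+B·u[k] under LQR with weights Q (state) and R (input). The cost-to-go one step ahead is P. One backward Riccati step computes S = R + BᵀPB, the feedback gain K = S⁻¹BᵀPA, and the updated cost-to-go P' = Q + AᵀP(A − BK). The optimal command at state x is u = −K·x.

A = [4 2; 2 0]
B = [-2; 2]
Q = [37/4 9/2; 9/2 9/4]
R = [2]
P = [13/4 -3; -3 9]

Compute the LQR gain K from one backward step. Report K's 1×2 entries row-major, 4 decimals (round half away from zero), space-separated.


BᵀP = [-12.5000 24.0000]
S = R + BᵀPB = [2] + [73.0000] = [75.0000]
BᵀPA = [-2.0000 -25.0000]
K = S⁻¹·BᵀPA = [-0.0267 -0.3333]
A−BK = [3.9467 1.3333; 2.0533 0.6667]
AᵀP(A−BK) = [39.9467 13.3333; 13.3333 4.6667]
P' = Q + AᵀP(A−BK) = [49.1967 17.8333; 17.8333 6.9167]
tr(P') = 56.1133

-0.0267 -0.3333


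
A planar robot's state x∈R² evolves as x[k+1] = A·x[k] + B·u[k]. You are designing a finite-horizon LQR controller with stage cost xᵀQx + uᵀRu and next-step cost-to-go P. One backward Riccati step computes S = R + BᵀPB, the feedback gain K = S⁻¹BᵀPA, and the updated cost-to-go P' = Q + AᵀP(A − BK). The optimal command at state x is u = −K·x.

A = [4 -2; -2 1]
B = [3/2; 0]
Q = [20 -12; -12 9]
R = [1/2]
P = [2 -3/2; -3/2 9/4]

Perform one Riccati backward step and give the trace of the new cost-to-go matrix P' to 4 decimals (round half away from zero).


BᵀP = [3.0000 -2.2500]
S = R + BᵀPB = [1/2] + [4.5000] = [5.0000]
BᵀPA = [16.5000 -8.2500]
K = S⁻¹·BᵀPA = [3.3000 -1.6500]
A−BK = [-0.9500 0.4750; -2.0000 1.0000]
AᵀP(A−BK) = [10.5500 -5.2750; -5.2750 2.6375]
P' = Q + AᵀP(A−BK) = [30.5500 -17.2750; -17.2750 11.6375]
tr(P') = 42.1875

42.1875
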